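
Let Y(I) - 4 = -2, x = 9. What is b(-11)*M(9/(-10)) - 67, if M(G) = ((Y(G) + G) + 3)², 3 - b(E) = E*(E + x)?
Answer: -38639/100 ≈ -386.39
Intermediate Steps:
Y(I) = 2 (Y(I) = 4 - 2 = 2)
b(E) = 3 - E*(9 + E) (b(E) = 3 - E*(E + 9) = 3 - E*(9 + E))
M(G) = (5 + G)² (M(G) = ((2 + G) + 3)² = (5 + G)²)
b(-11)*M(9/(-10)) - 67 = (3 - 1*(-11)² - 9*(-11))*(5 + 9/(-10))² - 67 = (3 - 1*121 + 99)*(5 + 9*(-⅒))² - 67 = (3 - 121 + 99)*(5 - 9/10)² - 67 = -19*(41/10)² - 67 = -19*1681/100 - 67 = -31939/100 - 67 = -38639/100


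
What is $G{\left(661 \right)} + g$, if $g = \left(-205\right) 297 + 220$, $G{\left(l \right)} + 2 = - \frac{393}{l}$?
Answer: $- \frac{40101280}{661} \approx -60668.0$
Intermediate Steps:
$G{\left(l \right)} = -2 - \frac{393}{l}$
$g = -60665$ ($g = -60885 + 220 = -60665$)
$G{\left(661 \right)} + g = \left(-2 - \frac{393}{661}\right) - 60665 = - \frac{1715}{661} - 60665 = - \frac{40101280}{661}$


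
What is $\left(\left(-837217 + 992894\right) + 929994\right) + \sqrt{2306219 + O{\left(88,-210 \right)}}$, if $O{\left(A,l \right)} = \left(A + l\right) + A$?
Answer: $1085671 + 7 \sqrt{47065} \approx 1.0872 \cdot 10^{6}$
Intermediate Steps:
$O{\left(A,l \right)} = l + 2 A$
$\left(\left(-837217 + 992894\right) + 929994\right) + \sqrt{2306219 + O{\left(88,-210 \right)}} = \left(\left(-837217 + 992894\right) + 929994\right) + \sqrt{2306219 + \left(-210 + 2 \cdot 88\right)} = \left(155677 + 929994\right) + \sqrt{2306219 + \left(-210 + 176\right)} = 1085671 + \sqrt{2306219 - 34} = 1085671 + \sqrt{2306185} = 1085671 + 7 \sqrt{47065}$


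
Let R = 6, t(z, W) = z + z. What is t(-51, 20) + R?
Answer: -96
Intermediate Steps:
t(z, W) = 2*z
t(-51, 20) + R = 2*(-51) + 6 = -102 + 6 = -96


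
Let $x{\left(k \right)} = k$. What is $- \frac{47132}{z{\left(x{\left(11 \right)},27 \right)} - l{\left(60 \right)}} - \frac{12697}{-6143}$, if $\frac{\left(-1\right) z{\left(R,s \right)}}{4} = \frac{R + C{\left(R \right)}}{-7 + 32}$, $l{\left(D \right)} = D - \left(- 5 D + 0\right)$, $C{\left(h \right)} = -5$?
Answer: $\frac{1838218657}{13858608} \approx 132.64$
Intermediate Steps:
$l{\left(D \right)} = 6 D$ ($l{\left(D \right)} = D - - 5 D = D + 5 D = 6 D$)
$z{\left(R,s \right)} = \frac{4}{5} - \frac{4 R}{25}$ ($z{\left(R,s \right)} = - 4 \frac{R - 5}{-7 + 32} = - 4 \frac{-5 + R}{25} = - 4 \left(-5 + R\right) \frac{1}{25} = - 4 \left(- \frac{1}{5} + \frac{R}{25}\right) = \frac{4}{5} - \frac{4 R}{25}$)
$- \frac{47132}{z{\left(x{\left(11 \right)},27 \right)} - l{\left(60 \right)}} - \frac{12697}{-6143} = - \frac{47132}{\left(\frac{4}{5} - \frac{44}{25}\right) - 6 \cdot 60} - \frac{12697}{-6143} = - \frac{47132}{\left(\frac{4}{5} - \frac{44}{25}\right) - 360} - - \frac{12697}{6143} = - \frac{47132}{- \frac{24}{25} - 360} + \frac{12697}{6143} = - \frac{47132}{- \frac{9024}{25}} + \frac{12697}{6143} = \left(-47132\right) \left(- \frac{25}{9024}\right) + \frac{12697}{6143} = \frac{294575}{2256} + \frac{12697}{6143} = \frac{1838218657}{13858608}$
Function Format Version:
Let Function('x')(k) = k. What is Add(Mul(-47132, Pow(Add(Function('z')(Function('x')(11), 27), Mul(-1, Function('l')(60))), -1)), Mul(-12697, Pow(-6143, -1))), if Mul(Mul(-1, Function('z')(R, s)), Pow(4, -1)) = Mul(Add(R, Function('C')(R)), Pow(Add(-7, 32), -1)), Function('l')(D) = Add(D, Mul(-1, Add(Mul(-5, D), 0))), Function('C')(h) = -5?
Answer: Rational(1838218657, 13858608) ≈ 132.64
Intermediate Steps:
Function('l')(D) = Mul(6, D) (Function('l')(D) = Add(D, Mul(-1, Mul(-5, D))) = Add(D, Mul(5, D)) = Mul(6, D))
Function('z')(R, s) = Add(Rational(4, 5), Mul(Rational(-4, 25), R)) (Function('z')(R, s) = Mul(-4, Mul(Add(R, -5), Pow(Add(-7, 32), -1))) = Mul(-4, Mul(Add(-5, R), Pow(25, -1))) = Mul(-4, Mul(Add(-5, R), Rational(1, 25))) = Mul(-4, Add(Rational(-1, 5), Mul(Rational(1, 25), R))) = Add(Rational(4, 5), Mul(Rational(-4, 25), R)))
Add(Mul(-47132, Pow(Add(Function('z')(Function('x')(11), 27), Mul(-1, Function('l')(60))), -1)), Mul(-12697, Pow(-6143, -1))) = Add(Mul(-47132, Pow(Add(Add(Rational(4, 5), Mul(Rational(-4, 25), 11)), Mul(-1, Mul(6, 60))), -1)), Mul(-12697, Pow(-6143, -1))) = Add(Mul(-47132, Pow(Add(Add(Rational(4, 5), Rational(-44, 25)), Mul(-1, 360)), -1)), Mul(-12697, Rational(-1, 6143))) = Add(Mul(-47132, Pow(Add(Rational(-24, 25), -360), -1)), Rational(12697, 6143)) = Add(Mul(-47132, Pow(Rational(-9024, 25), -1)), Rational(12697, 6143)) = Add(Mul(-47132, Rational(-25, 9024)), Rational(12697, 6143)) = Add(Rational(294575, 2256), Rational(12697, 6143)) = Rational(1838218657, 13858608)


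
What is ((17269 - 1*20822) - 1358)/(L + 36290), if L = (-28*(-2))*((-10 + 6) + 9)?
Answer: -1637/12190 ≈ -0.13429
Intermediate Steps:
L = 280 (L = 56*(-4 + 9) = 56*5 = 280)
((17269 - 1*20822) - 1358)/(L + 36290) = ((17269 - 1*20822) - 1358)/(280 + 36290) = ((17269 - 20822) - 1358)/36570 = (-3553 - 1358)*(1/36570) = -4911*1/36570 = -1637/12190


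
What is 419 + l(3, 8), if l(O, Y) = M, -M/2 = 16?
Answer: 387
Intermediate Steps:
M = -32 (M = -2*16 = -32)
l(O, Y) = -32
419 + l(3, 8) = 419 - 32 = 387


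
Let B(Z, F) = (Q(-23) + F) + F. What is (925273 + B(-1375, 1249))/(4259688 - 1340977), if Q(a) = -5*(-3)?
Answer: 927786/2918711 ≈ 0.31788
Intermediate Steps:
Q(a) = 15
B(Z, F) = 15 + 2*F (B(Z, F) = (15 + F) + F = 15 + 2*F)
(925273 + B(-1375, 1249))/(4259688 - 1340977) = (925273 + (15 + 2*1249))/(4259688 - 1340977) = (925273 + (15 + 2498))/2918711 = (925273 + 2513)*(1/2918711) = 927786*(1/2918711) = 927786/2918711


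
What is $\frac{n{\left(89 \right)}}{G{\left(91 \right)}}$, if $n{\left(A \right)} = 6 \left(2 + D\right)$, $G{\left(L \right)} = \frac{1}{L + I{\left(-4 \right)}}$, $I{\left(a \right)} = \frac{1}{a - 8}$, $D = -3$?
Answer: $- \frac{1091}{2} \approx -545.5$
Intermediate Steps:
$I{\left(a \right)} = \frac{1}{-8 + a}$
$G{\left(L \right)} = \frac{1}{- \frac{1}{12} + L}$ ($G{\left(L \right)} = \frac{1}{L + \frac{1}{-8 - 4}} = \frac{1}{L + \frac{1}{-12}} = \frac{1}{L - \frac{1}{12}} = \frac{1}{- \frac{1}{12} + L}$)
$n{\left(A \right)} = -6$ ($n{\left(A \right)} = 6 \left(2 - 3\right) = 6 \left(-1\right) = -6$)
$\frac{n{\left(89 \right)}}{G{\left(91 \right)}} = - \frac{6}{12 \frac{1}{-1 + 12 \cdot 91}} = - \frac{6}{12 \frac{1}{-1 + 1092}} = - \frac{6}{12 \cdot \frac{1}{1091}} = - \frac{6}{\frac{12}{1091}} = \left(-6\right) \frac{1091}{12} = - \frac{1091}{2}$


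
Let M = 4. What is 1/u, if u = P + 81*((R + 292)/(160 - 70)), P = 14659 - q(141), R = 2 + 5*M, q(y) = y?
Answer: 5/74003 ≈ 6.7565e-5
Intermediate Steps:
R = 22 (R = 2 + 5*4 = 2 + 20 = 22)
P = 14518 (P = 14659 - 1*141 = 14659 - 141 = 14518)
u = 74003/5 (u = 14518 + 81*((22 + 292)/(160 - 70)) = 14518 + 81*(314/90) = 14518 + 81*(314*(1/90)) = 14518 + 81*(157/45) = 14518 + 1413/5 = 74003/5 ≈ 14801.)
1/u = 1/(74003/5) = 5/74003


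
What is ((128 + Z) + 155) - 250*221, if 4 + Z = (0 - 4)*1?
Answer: -54975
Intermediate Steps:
Z = -8 (Z = -4 + (0 - 4)*1 = -4 - 4*1 = -4 - 4 = -8)
((128 + Z) + 155) - 250*221 = ((128 - 8) + 155) - 250*221 = (120 + 155) - 55250 = 275 - 55250 = -54975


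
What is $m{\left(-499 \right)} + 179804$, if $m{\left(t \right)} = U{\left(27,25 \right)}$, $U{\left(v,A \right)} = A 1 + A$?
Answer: $179854$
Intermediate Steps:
$U{\left(v,A \right)} = 2 A$ ($U{\left(v,A \right)} = A + A = 2 A$)
$m{\left(t \right)} = 50$ ($m{\left(t \right)} = 2 \cdot 25 = 50$)
$m{\left(-499 \right)} + 179804 = 50 + 179804 = 179854$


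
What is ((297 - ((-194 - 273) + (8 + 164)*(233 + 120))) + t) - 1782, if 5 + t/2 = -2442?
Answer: -66628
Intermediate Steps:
t = -4894 (t = -10 + 2*(-2442) = -10 - 4884 = -4894)
((297 - ((-194 - 273) + (8 + 164)*(233 + 120))) + t) - 1782 = ((297 - ((-194 - 273) + (8 + 164)*(233 + 120))) - 4894) - 1782 = ((297 - (-467 + 172*353)) - 4894) - 1782 = ((297 - (-467 + 60716)) - 4894) - 1782 = ((297 - 1*60249) - 4894) - 1782 = ((297 - 60249) - 4894) - 1782 = (-59952 - 4894) - 1782 = -64846 - 1782 = -66628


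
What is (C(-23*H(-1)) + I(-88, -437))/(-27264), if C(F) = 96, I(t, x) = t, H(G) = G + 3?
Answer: -1/3408 ≈ -0.00029343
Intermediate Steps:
H(G) = 3 + G
(C(-23*H(-1)) + I(-88, -437))/(-27264) = (96 - 88)/(-27264) = 8*(-1/27264) = -1/3408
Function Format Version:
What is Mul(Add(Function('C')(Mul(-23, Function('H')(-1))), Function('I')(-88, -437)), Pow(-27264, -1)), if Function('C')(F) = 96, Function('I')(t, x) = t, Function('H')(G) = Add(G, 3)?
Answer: Rational(-1, 3408) ≈ -0.00029343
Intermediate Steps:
Function('H')(G) = Add(3, G)
Mul(Add(Function('C')(Mul(-23, Function('H')(-1))), Function('I')(-88, -437)), Pow(-27264, -1)) = Mul(Add(96, -88), Pow(-27264, -1)) = Mul(8, Rational(-1, 27264)) = Rational(-1, 3408)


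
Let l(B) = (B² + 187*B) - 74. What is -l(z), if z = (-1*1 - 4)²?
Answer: -5226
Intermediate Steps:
z = 25 (z = (-1 - 4)² = (-5)² = 25)
l(B) = -74 + B² + 187*B
-l(z) = -(-74 + 25² + 187*25) = -(-74 + 625 + 4675) = -1*5226 = -5226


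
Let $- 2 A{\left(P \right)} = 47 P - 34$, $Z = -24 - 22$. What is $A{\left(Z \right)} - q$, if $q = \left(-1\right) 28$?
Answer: $1126$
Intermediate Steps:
$Z = -46$
$A{\left(P \right)} = 17 - \frac{47 P}{2}$ ($A{\left(P \right)} = - \frac{47 P - 34}{2} = - \frac{-34 + 47 P}{2} = 17 - \frac{47 P}{2}$)
$q = -28$
$A{\left(Z \right)} - q = \left(17 - -1081\right) - -28 = \left(17 + 1081\right) + 28 = 1098 + 28 = 1126$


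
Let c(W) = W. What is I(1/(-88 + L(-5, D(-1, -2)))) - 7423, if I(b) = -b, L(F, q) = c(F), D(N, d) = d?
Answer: -690338/93 ≈ -7423.0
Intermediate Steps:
L(F, q) = F
I(1/(-88 + L(-5, D(-1, -2)))) - 7423 = -1/(-88 - 5) - 7423 = -1/(-93) - 7423 = -1*(-1/93) - 7423 = 1/93 - 7423 = -690338/93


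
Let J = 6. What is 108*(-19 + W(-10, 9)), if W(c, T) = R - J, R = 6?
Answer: -2052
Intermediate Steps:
W(c, T) = 0 (W(c, T) = 6 - 1*6 = 6 - 6 = 0)
108*(-19 + W(-10, 9)) = 108*(-19 + 0) = 108*(-19) = -2052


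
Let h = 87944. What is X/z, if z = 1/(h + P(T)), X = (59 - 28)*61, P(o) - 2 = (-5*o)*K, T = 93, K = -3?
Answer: 168943831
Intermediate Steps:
P(o) = 2 + 15*o (P(o) = 2 - 5*o*(-3) = 2 + 15*o)
X = 1891 (X = 31*61 = 1891)
z = 1/89341 (z = 1/(87944 + (2 + 15*93)) = 1/(87944 + (2 + 1395)) = 1/(87944 + 1397) = 1/89341 ≈ 1.1193e-5)
X/z = 1891/(1/89341) = 1891*89341 = 168943831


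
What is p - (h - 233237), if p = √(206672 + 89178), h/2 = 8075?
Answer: 217087 + 5*√11834 ≈ 2.1763e+5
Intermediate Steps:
h = 16150 (h = 2*8075 = 16150)
p = 5*√11834 (p = √295850 = 5*√11834 ≈ 543.92)
p - (h - 233237) = 5*√11834 - (16150 - 233237) = 5*√11834 - 1*(-217087) = 5*√11834 + 217087 = 217087 + 5*√11834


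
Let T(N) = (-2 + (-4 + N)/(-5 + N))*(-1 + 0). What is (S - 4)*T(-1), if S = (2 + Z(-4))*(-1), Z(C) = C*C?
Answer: -77/3 ≈ -25.667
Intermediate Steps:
Z(C) = C²
S = -18 (S = (2 + (-4)²)*(-1) = (2 + 16)*(-1) = 18*(-1) = -18)
T(N) = 2 - (-4 + N)/(-5 + N) (T(N) = (-2 + (-4 + N)/(-5 + N))*(-1) = 2 - (-4 + N)/(-5 + N))
(S - 4)*T(-1) = (-18 - 4)*((-6 - 1)/(-5 - 1)) = -22*(-7)/(-6) = -(-11)*(-7)/3 = -22*7/6 = -77/3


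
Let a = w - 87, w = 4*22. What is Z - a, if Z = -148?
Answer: -149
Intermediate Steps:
w = 88
a = 1 (a = 88 - 87 = 1)
Z - a = -148 - 1*1 = -148 - 1 = -149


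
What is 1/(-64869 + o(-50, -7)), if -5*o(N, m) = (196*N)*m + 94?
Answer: -5/393039 ≈ -1.2721e-5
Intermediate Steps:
o(N, m) = -94/5 - 196*N*m/5 (o(N, m) = -((196*N)*m + 94)/5 = -(196*N*m + 94)/5 = -(94 + 196*N*m)/5 = -94/5 - 196*N*m/5)
1/(-64869 + o(-50, -7)) = 1/(-64869 + (-94/5 - 196/5*(-50)*(-7))) = 1/(-64869 + (-94/5 - 13720)) = 1/(-64869 - 68694/5) = 1/(-393039/5) = -5/393039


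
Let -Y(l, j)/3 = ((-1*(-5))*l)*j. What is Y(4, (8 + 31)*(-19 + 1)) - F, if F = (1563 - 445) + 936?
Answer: 40066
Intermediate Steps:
F = 2054 (F = 1118 + 936 = 2054)
Y(l, j) = -15*j*l (Y(l, j) = -3*(-1*(-5))*l*j = -3*5*l*j = -15*j*l)
Y(4, (8 + 31)*(-19 + 1)) - F = -15*(8 + 31)*(-19 + 1)*4 - 1*2054 = -15*39*(-18)*4 - 2054 = -15*(-702)*4 - 2054 = 42120 - 2054 = 40066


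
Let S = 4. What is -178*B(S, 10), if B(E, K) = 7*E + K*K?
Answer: -22784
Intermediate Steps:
B(E, K) = K² + 7*E (B(E, K) = 7*E + K² = K² + 7*E)
-178*B(S, 10) = -178*(10² + 7*4) = -178*(100 + 28) = -178*128 = -22784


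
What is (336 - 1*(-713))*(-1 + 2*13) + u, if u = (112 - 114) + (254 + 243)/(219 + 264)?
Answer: 1809458/69 ≈ 26224.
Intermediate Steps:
u = -67/69 (u = -2 + 497/483 = -2 + 497*(1/483) = -2 + 71/69 = -67/69 ≈ -0.97101)
(336 - 1*(-713))*(-1 + 2*13) + u = (336 - 1*(-713))*(-1 + 2*13) - 67/69 = (336 + 713)*(-1 + 26) - 67/69 = 1049*25 - 67/69 = 26225 - 67/69 = 1809458/69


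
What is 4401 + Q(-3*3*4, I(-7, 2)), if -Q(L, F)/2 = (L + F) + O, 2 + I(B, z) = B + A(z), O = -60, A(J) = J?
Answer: 4607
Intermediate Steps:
I(B, z) = -2 + B + z (I(B, z) = -2 + (B + z) = -2 + B + z)
Q(L, F) = 120 - 2*F - 2*L (Q(L, F) = -2*((L + F) - 60) = -2*((F + L) - 60) = -2*(-60 + F + L) = 120 - 2*F - 2*L)
4401 + Q(-3*3*4, I(-7, 2)) = 4401 + (120 - 2*(-2 - 7 + 2) - 2*(-3*3)*4) = 4401 + (120 - 2*(-7) - (-18)*4) = 4401 + (120 + 14 - 2*(-36)) = 4401 + (120 + 14 + 72) = 4401 + 206 = 4607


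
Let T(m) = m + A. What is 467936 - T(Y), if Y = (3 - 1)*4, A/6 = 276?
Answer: 466272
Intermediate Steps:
A = 1656 (A = 6*276 = 1656)
Y = 8 (Y = 2*4 = 8)
T(m) = 1656 + m (T(m) = m + 1656 = 1656 + m)
467936 - T(Y) = 467936 - (1656 + 8) = 467936 - 1*1664 = 467936 - 1664 = 466272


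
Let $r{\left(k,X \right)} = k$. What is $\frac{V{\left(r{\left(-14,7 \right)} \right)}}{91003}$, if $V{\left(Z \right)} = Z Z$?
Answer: $\frac{196}{91003} \approx 0.0021538$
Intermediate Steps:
$V{\left(Z \right)} = Z^{2}$
$\frac{V{\left(r{\left(-14,7 \right)} \right)}}{91003} = \frac{\left(-14\right)^{2}}{91003} = 196 \cdot \frac{1}{91003} = \frac{196}{91003}$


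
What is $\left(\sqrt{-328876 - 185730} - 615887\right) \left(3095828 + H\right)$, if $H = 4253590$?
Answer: $-4526411003766 + 7349418 i \sqrt{514606} \approx -4.5264 \cdot 10^{12} + 5.2722 \cdot 10^{9} i$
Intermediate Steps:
$\left(\sqrt{-328876 - 185730} - 615887\right) \left(3095828 + H\right) = \left(\sqrt{-328876 - 185730} - 615887\right) \left(3095828 + 4253590\right) = \left(\sqrt{-514606} - 615887\right) 7349418 = \left(i \sqrt{514606} - 615887\right) 7349418 = \left(-615887 + i \sqrt{514606}\right) 7349418 = -4526411003766 + 7349418 i \sqrt{514606}$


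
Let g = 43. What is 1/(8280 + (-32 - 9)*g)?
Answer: 1/6517 ≈ 0.00015344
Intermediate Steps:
1/(8280 + (-32 - 9)*g) = 1/(8280 + (-32 - 9)*43) = 1/(8280 - 41*43) = 1/(8280 - 1763) = 1/6517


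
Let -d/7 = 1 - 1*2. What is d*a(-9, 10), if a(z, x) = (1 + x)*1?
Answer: 77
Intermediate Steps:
d = 7 (d = -7*(1 - 1*2) = -7*(1 - 2) = -7*(-1) = 7)
a(z, x) = 1 + x
d*a(-9, 10) = 7*(1 + 10) = 7*11 = 77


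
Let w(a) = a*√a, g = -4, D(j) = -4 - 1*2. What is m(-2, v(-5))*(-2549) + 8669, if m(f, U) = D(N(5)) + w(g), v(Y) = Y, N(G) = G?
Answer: 23963 + 20392*I ≈ 23963.0 + 20392.0*I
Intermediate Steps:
D(j) = -6 (D(j) = -4 - 2 = -6)
w(a) = a^(3/2)
m(f, U) = -6 - 8*I (m(f, U) = -6 + (-4)^(3/2) = -6 - 8*I)
m(-2, v(-5))*(-2549) + 8669 = (-6 - 8*I)*(-2549) + 8669 = (15294 + 20392*I) + 8669 = 23963 + 20392*I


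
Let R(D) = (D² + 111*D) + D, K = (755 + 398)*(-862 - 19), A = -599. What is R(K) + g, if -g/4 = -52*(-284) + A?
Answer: 1031721593357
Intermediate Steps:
K = -1015793 (K = 1153*(-881) = -1015793)
g = -56676 (g = -4*(-52*(-284) - 599) = -4*(14768 - 599) = -4*14169 = -56676)
R(D) = D² + 112*D
R(K) + g = -1015793*(112 - 1015793) - 56676 = -1015793*(-1015681) - 56676 = 1031721650033 - 56676 = 1031721593357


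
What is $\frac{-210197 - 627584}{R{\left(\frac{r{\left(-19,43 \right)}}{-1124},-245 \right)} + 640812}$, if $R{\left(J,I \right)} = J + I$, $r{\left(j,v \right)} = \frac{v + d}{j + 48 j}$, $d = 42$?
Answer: $- \frac{876690900764}{670317493833} \approx -1.3079$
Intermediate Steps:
$r{\left(j,v \right)} = \frac{42 + v}{49 j}$ ($r{\left(j,v \right)} = \frac{v + 42}{j + 48 j} = \frac{42 + v}{49 j}$)
$R{\left(J,I \right)} = I + J$
$\frac{-210197 - 627584}{R{\left(\frac{r{\left(-19,43 \right)}}{-1124},-245 \right)} + 640812} = \frac{-210197 - 627584}{\left(-245 + \frac{\frac{1}{49} \frac{1}{-19} \left(42 + 43\right)}{-1124}\right) + 640812} = - \frac{837781}{\left(-245 + \frac{1}{49} \left(- \frac{1}{19}\right) 85 \left(- \frac{1}{1124}\right)\right) + 640812} = - \frac{837781}{\left(-245 - - \frac{85}{1046444}\right) + 640812} = - \frac{837781}{\left(-245 + \frac{85}{1046444}\right) + 640812} = - \frac{837781}{- \frac{256378695}{1046444} + 640812} = - \frac{837781}{\frac{670317493833}{1046444}} = \left(-837781\right) \frac{1046444}{670317493833} = - \frac{876690900764}{670317493833}$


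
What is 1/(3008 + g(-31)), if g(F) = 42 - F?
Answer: 1/3081 ≈ 0.00032457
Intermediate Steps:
1/(3008 + g(-31)) = 1/(3008 + (42 - 1*(-31))) = 1/(3008 + (42 + 31)) = 1/(3008 + 73) = 1/3081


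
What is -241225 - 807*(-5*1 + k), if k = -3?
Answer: -234769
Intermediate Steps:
-241225 - 807*(-5*1 + k) = -241225 - 807*(-5*1 - 3) = -241225 - 807*(-5 - 3) = -241225 - 807*(-8) = -241225 + 6456 = -234769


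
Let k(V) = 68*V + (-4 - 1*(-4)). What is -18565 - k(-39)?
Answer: -15913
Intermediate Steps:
k(V) = 68*V (k(V) = 68*V + (-4 + 4) = 68*V + 0 = 68*V)
-18565 - k(-39) = -18565 - 68*(-39) = -18565 - 1*(-2652) = -18565 + 2652 = -15913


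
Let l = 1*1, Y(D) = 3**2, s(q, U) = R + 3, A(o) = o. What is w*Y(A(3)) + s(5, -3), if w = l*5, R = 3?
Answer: 51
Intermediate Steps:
s(q, U) = 6 (s(q, U) = 3 + 3 = 6)
Y(D) = 9
l = 1
w = 5 (w = 1*5 = 5)
w*Y(A(3)) + s(5, -3) = 5*9 + 6 = 45 + 6 = 51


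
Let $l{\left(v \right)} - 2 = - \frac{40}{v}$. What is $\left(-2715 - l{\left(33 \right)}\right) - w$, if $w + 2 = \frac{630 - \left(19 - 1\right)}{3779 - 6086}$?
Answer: $- \frac{68861063}{25377} \approx -2713.5$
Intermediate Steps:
$l{\left(v \right)} = 2 - \frac{40}{v}$
$w = - \frac{1742}{769}$ ($w = -2 + \frac{630 - \left(19 - 1\right)}{3779 - 6086} = -2 + \frac{630 - 18}{-2307} = -2 + \left(630 - 18\right) \left(- \frac{1}{2307}\right) = -2 + 612 \left(- \frac{1}{2307}\right) = -2 - \frac{204}{769} = - \frac{1742}{769} \approx -2.2653$)
$\left(-2715 - l{\left(33 \right)}\right) - w = \left(-2715 - \left(2 - \frac{40}{33}\right)\right) - - \frac{1742}{769} = \left(-2715 - \left(2 - \frac{40}{33}\right)\right) + \frac{1742}{769} = \left(-2715 - \frac{26}{33}\right) + \frac{1742}{769} = - \frac{89621}{33} + \frac{1742}{769} = - \frac{68861063}{25377}$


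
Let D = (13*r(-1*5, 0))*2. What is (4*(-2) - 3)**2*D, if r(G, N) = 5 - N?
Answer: 15730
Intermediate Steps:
D = 130 (D = (13*(5 - 1*0))*2 = (13*(5 + 0))*2 = (13*5)*2 = 65*2 = 130)
(4*(-2) - 3)**2*D = (4*(-2) - 3)**2*130 = (-8 - 3)**2*130 = (-11)**2*130 = 121*130 = 15730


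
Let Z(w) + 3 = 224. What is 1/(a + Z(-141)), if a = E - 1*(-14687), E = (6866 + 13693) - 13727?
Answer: 1/21740 ≈ 4.5998e-5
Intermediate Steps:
E = 6832 (E = 20559 - 13727 = 6832)
Z(w) = 221 (Z(w) = -3 + 224 = 221)
a = 21519 (a = 6832 - 1*(-14687) = 6832 + 14687 = 21519)
1/(a + Z(-141)) = 1/(21519 + 221) = 1/21740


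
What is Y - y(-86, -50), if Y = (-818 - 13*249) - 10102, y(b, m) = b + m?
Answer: -14021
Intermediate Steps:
Y = -14157 (Y = (-818 - 3237) - 10102 = -4055 - 10102 = -14157)
Y - y(-86, -50) = -14157 - (-86 - 50) = -14157 - 1*(-136) = -14157 + 136 = -14021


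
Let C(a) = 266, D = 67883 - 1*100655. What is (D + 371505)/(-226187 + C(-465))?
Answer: -112911/75307 ≈ -1.4993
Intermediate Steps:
D = -32772 (D = 67883 - 100655 = -32772)
(D + 371505)/(-226187 + C(-465)) = (-32772 + 371505)/(-226187 + 266) = 338733/(-225921) = 338733*(-1/225921) = -112911/75307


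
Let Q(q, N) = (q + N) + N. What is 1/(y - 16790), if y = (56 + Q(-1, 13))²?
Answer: -1/10229 ≈ -9.7761e-5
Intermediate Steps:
Q(q, N) = q + 2*N (Q(q, N) = (N + q) + N = q + 2*N)
y = 6561 (y = (56 + (-1 + 2*13))² = (56 + (-1 + 26))² = (56 + 25)² = 81² = 6561)
1/(y - 16790) = 1/(6561 - 16790) = 1/(-10229) = -1/10229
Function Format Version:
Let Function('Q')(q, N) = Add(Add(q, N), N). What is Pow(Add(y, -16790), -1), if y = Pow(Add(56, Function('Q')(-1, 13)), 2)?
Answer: Rational(-1, 10229) ≈ -9.7761e-5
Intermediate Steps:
Function('Q')(q, N) = Add(q, Mul(2, N)) (Function('Q')(q, N) = Add(Add(N, q), N) = Add(q, Mul(2, N)))
y = 6561 (y = Pow(Add(56, Add(-1, Mul(2, 13))), 2) = Pow(Add(56, Add(-1, 26)), 2) = Pow(Add(56, 25), 2) = Pow(81, 2) = 6561)
Pow(Add(y, -16790), -1) = Pow(Add(6561, -16790), -1) = Pow(-10229, -1) = Rational(-1, 10229)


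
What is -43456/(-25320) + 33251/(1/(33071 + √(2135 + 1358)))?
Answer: 3480372698897/3165 + 33251*√3493 ≈ 1.1016e+9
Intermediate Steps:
-43456/(-25320) + 33251/(1/(33071 + √(2135 + 1358))) = -43456*(-1/25320) + 33251/(1/(33071 + √3493)) = 5432/3165 + 33251*(33071 + √3493) = 5432/3165 + (1099643821 + 33251*√3493) = 3480372698897/3165 + 33251*√3493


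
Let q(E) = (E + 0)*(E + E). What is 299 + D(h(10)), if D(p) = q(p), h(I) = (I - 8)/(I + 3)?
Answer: 50539/169 ≈ 299.05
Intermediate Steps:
q(E) = 2*E² (q(E) = E*(2*E) = 2*E²)
h(I) = (-8 + I)/(3 + I)
D(p) = 2*p²
299 + D(h(10)) = 299 + 2*((-8 + 10)/(3 + 10))² = 299 + 2*(2/13)² = 299 + 2*(4/169) = 299 + 8/169 = 50539/169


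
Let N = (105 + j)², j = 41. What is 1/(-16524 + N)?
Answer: 1/4792 ≈ 0.00020868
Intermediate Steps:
N = 21316 (N = (105 + 41)² = 146² = 21316)
1/(-16524 + N) = 1/(-16524 + 21316) = 1/4792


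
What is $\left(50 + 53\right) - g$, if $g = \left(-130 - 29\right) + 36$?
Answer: $226$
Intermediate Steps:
$g = -123$ ($g = -159 + 36 = -123$)
$\left(50 + 53\right) - g = \left(50 + 53\right) - -123 = 103 + 123 = 226$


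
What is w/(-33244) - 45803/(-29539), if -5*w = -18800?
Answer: 352902073/245498629 ≈ 1.4375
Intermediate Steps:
w = 3760 (w = -1/5*(-18800) = 3760)
w/(-33244) - 45803/(-29539) = 3760/(-33244) - 45803/(-29539) = 3760*(-1/33244) - 45803*(-1/29539) = -940/8311 + 45803/29539 = 352902073/245498629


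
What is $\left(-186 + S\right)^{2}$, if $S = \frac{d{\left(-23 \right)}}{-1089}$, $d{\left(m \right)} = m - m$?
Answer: $34596$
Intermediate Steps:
$d{\left(m \right)} = 0$
$S = 0$ ($S = \frac{0}{-1089} = 0 \left(- \frac{1}{1089}\right) = 0$)
$\left(-186 + S\right)^{2} = \left(-186 + 0\right)^{2} = \left(-186\right)^{2} = 34596$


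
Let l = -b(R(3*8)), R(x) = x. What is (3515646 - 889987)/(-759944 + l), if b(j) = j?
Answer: -2625659/759968 ≈ -3.4550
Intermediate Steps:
l = -24 (l = -3*8 = -1*24 = -24)
(3515646 - 889987)/(-759944 + l) = (3515646 - 889987)/(-759944 - 24) = 2625659/(-759968) = 2625659*(-1/759968) = -2625659/759968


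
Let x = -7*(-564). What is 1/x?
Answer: 1/3948 ≈ 0.00025329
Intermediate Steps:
x = 3948
1/x = 1/3948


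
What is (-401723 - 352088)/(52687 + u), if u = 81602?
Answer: -753811/134289 ≈ -5.6133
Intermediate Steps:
(-401723 - 352088)/(52687 + u) = (-401723 - 352088)/(52687 + 81602) = -753811/134289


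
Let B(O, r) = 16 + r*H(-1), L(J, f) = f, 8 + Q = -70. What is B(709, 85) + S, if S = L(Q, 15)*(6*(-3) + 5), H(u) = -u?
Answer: -94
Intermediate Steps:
Q = -78 (Q = -8 - 70 = -78)
S = -195 (S = 15*(6*(-3) + 5) = 15*(-18 + 5) = 15*(-13) = -195)
B(O, r) = 16 + r (B(O, r) = 16 + r*(-1*(-1)) = 16 + r*1 = 16 + r)
B(709, 85) + S = (16 + 85) - 195 = 101 - 195 = -94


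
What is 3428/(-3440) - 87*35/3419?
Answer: -5548783/2940340 ≈ -1.8871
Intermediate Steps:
3428/(-3440) - 87*35/3419 = 3428*(-1/3440) - 3045*1/3419 = -857/860 - 3045/3419 = -5548783/2940340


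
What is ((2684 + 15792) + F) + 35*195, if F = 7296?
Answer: 32597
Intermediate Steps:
((2684 + 15792) + F) + 35*195 = ((2684 + 15792) + 7296) + 35*195 = (18476 + 7296) + 6825 = 25772 + 6825 = 32597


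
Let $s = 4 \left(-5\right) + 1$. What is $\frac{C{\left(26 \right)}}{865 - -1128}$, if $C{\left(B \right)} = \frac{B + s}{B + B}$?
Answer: $\frac{7}{103636} \approx 6.7544 \cdot 10^{-5}$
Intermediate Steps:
$s = -19$ ($s = -20 + 1 = -19$)
$C{\left(B \right)} = \frac{-19 + B}{2 B}$ ($C{\left(B \right)} = \frac{B - 19}{B + B} = \frac{-19 + B}{2 B}$)
$\frac{C{\left(26 \right)}}{865 - -1128} = \frac{\frac{1}{2} \cdot \frac{1}{26} \left(-19 + 26\right)}{865 - -1128} = \frac{\frac{1}{2} \cdot \frac{1}{26} \cdot 7}{865 + 1128} = \frac{7}{52 \cdot 1993} = \frac{7}{52} \cdot \frac{1}{1993} = \frac{7}{103636}$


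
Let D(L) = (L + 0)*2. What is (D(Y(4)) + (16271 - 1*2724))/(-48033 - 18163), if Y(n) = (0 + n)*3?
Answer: -13571/66196 ≈ -0.20501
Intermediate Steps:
Y(n) = 3*n (Y(n) = n*3 = 3*n)
D(L) = 2*L (D(L) = L*2 = 2*L)
(D(Y(4)) + (16271 - 1*2724))/(-48033 - 18163) = (2*(3*4) + (16271 - 1*2724))/(-48033 - 18163) = (2*12 + (16271 - 2724))/(-66196) = (24 + 13547)*(-1/66196) = 13571*(-1/66196) = -13571/66196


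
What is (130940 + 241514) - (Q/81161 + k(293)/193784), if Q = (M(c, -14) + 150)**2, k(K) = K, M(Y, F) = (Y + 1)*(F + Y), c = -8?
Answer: 5857828044069379/15727703224 ≈ 3.7245e+5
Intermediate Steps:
M(Y, F) = (1 + Y)*(F + Y)
Q = 92416 (Q = ((-14 - 8 + (-8)**2 - 14*(-8)) + 150)**2 = ((-14 - 8 + 64 + 112) + 150)**2 = (154 + 150)**2 = 304**2 = 92416)
(130940 + 241514) - (Q/81161 + k(293)/193784) = (130940 + 241514) - (92416/81161 + 293/193784) = 372454 - (92416*(1/81161) + 293*(1/193784)) = 372454 - (92416/81161 + 293/193784) = 372454 - 1*17932522317/15727703224 = 372454 - 17932522317/15727703224 = 5857828044069379/15727703224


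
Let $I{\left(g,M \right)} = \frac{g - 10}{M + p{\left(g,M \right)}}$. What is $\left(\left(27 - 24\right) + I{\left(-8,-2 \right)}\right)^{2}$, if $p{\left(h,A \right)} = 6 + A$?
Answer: $36$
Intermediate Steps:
$I{\left(g,M \right)} = \frac{-10 + g}{6 + 2 M}$ ($I{\left(g,M \right)} = \frac{g - 10}{M + \left(6 + M\right)} = \frac{g - 10}{6 + 2 M} = \frac{-10 + g}{6 + 2 M}$)
$\left(\left(27 - 24\right) + I{\left(-8,-2 \right)}\right)^{2} = \left(\left(27 - 24\right) + \frac{-10 - 8}{2 \left(3 - 2\right)}\right)^{2} = \left(\left(27 - 24\right) + \frac{1}{2} \cdot 1^{-1} \left(-18\right)\right)^{2} = \left(3 + \frac{1}{2} \cdot 1 \left(-18\right)\right)^{2} = \left(3 - 9\right)^{2} = \left(-6\right)^{2} = 36$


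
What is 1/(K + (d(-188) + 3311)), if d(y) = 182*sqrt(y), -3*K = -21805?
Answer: 6801/75953318 - 117*I*sqrt(47)/37976659 ≈ 8.9542e-5 - 2.1121e-5*I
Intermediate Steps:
K = 21805/3 (K = -1/3*(-21805) = 21805/3 ≈ 7268.3)
1/(K + (d(-188) + 3311)) = 1/(21805/3 + (182*sqrt(-188) + 3311)) = 1/(21805/3 + (182*(2*I*sqrt(47)) + 3311)) = 1/(21805/3 + (364*I*sqrt(47) + 3311)) = 1/(21805/3 + (3311 + 364*I*sqrt(47))) = 1/(31738/3 + 364*I*sqrt(47))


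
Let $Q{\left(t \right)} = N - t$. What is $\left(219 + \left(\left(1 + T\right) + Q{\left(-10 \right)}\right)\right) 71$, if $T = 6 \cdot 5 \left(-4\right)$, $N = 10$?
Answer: $8520$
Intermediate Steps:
$Q{\left(t \right)} = 10 - t$
$T = -120$ ($T = 30 \left(-4\right) = -120$)
$\left(219 + \left(\left(1 + T\right) + Q{\left(-10 \right)}\right)\right) 71 = \left(219 + \left(\left(1 - 120\right) + \left(10 - -10\right)\right)\right) 71 = \left(219 + \left(-119 + \left(10 + 10\right)\right)\right) 71 = \left(219 + \left(-119 + 20\right)\right) 71 = \left(219 - 99\right) 71 = 120 \cdot 71 = 8520$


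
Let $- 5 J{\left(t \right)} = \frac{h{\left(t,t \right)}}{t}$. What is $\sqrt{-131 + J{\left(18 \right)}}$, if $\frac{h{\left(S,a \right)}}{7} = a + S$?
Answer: $\frac{i \sqrt{3345}}{5} \approx 11.567 i$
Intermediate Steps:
$h{\left(S,a \right)} = 7 S + 7 a$ ($h{\left(S,a \right)} = 7 \left(a + S\right) = 7 \left(S + a\right) = 7 S + 7 a$)
$J{\left(t \right)} = - \frac{14}{5}$ ($J{\left(t \right)} = - \frac{\left(7 t + 7 t\right) \frac{1}{t}}{5} = - \frac{14 t \frac{1}{t}}{5} = \left(- \frac{1}{5}\right) 14 = - \frac{14}{5}$)
$\sqrt{-131 + J{\left(18 \right)}} = \sqrt{-131 - \frac{14}{5}} = \sqrt{- \frac{669}{5}} = \frac{i \sqrt{3345}}{5}$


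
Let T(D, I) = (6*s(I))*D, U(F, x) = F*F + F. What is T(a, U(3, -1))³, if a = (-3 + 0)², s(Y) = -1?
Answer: -157464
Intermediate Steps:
U(F, x) = F + F² (U(F, x) = F² + F = F + F²)
a = 9 (a = (-3)² = 9)
T(D, I) = -6*D (T(D, I) = (6*(-1))*D = -6*D)
T(a, U(3, -1))³ = (-6*9)³ = (-54)³ = -157464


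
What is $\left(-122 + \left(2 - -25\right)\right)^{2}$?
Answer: $9025$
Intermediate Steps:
$\left(-122 + \left(2 - -25\right)\right)^{2} = \left(-122 + \left(2 + 25\right)\right)^{2} = \left(-122 + 27\right)^{2} = \left(-95\right)^{2} = 9025$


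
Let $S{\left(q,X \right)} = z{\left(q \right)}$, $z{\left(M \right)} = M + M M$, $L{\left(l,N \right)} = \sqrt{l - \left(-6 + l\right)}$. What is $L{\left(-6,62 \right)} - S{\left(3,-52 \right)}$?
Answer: $-12 + \sqrt{6} \approx -9.5505$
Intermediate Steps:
$L{\left(l,N \right)} = \sqrt{6}$
$z{\left(M \right)} = M + M^{2}$
$S{\left(q,X \right)} = q \left(1 + q\right)$
$L{\left(-6,62 \right)} - S{\left(3,-52 \right)} = \sqrt{6} - 3 \left(1 + 3\right) = \sqrt{6} - 3 \cdot 4 = \sqrt{6} - 12 = -12 + \sqrt{6}$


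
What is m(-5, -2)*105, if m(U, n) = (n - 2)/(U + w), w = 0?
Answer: 84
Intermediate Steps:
m(U, n) = (-2 + n)/U (m(U, n) = (n - 2)/(U + 0) = (-2 + n)/U)
m(-5, -2)*105 = ((-2 - 2)/(-5))*105 = -⅕*(-4)*105 = (⅘)*105 = 84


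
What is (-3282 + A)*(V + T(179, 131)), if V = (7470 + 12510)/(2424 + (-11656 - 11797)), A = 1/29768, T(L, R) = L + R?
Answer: -18674823997375/18411508 ≈ -1.0143e+6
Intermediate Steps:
A = 1/29768 ≈ 3.3593e-5
V = -19980/21029 (V = 19980/(2424 - 23453) = 19980/(-21029) = 19980*(-1/21029) = -19980/21029 ≈ -0.95012)
(-3282 + A)*(V + T(179, 131)) = (-3282 + 1/29768)*(-19980/21029 + (179 + 131)) = -97698575*(-19980/21029 + 310)/29768 = -97698575/29768*6499010/21029 = -18674823997375/18411508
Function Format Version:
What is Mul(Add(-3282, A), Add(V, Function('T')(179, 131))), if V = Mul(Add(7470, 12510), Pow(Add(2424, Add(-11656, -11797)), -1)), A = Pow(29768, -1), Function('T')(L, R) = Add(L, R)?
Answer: Rational(-18674823997375, 18411508) ≈ -1.0143e+6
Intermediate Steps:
A = Rational(1, 29768) ≈ 3.3593e-5
V = Rational(-19980, 21029) (V = Mul(19980, Pow(Add(2424, -23453), -1)) = Mul(19980, Pow(-21029, -1)) = Mul(19980, Rational(-1, 21029)) = Rational(-19980, 21029) ≈ -0.95012)
Mul(Add(-3282, A), Add(V, Function('T')(179, 131))) = Mul(Add(-3282, Rational(1, 29768)), Add(Rational(-19980, 21029), Add(179, 131))) = Mul(Rational(-97698575, 29768), Add(Rational(-19980, 21029), 310)) = Mul(Rational(-97698575, 29768), Rational(6499010, 21029)) = Rational(-18674823997375, 18411508)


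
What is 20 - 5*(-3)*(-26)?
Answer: -370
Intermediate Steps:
20 - 5*(-3)*(-26) = 20 + 15*(-26) = 20 - 390 = -370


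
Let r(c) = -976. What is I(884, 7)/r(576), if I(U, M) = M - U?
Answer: 877/976 ≈ 0.89857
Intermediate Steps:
I(884, 7)/r(576) = (7 - 1*884)/(-976) = (7 - 884)*(-1/976) = -877*(-1/976) = 877/976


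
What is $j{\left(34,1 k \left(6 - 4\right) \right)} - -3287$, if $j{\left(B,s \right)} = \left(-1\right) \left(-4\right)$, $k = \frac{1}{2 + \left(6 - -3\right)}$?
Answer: $3291$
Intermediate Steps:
$k = \frac{1}{11}$ ($k = \frac{1}{2 + \left(6 + 3\right)} = \frac{1}{2 + 9} = \frac{1}{11} \approx 0.090909$)
$j{\left(B,s \right)} = 4$
$j{\left(34,1 k \left(6 - 4\right) \right)} - -3287 = 4 - -3287 = 4 + 3287 = 3291$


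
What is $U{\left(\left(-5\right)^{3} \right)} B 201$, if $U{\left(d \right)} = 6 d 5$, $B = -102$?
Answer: $76882500$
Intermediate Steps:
$U{\left(d \right)} = 30 d$
$U{\left(\left(-5\right)^{3} \right)} B 201 = 30 \left(-5\right)^{3} \left(-102\right) 201 = 30 \left(-125\right) \left(-102\right) 201 = \left(-3750\right) \left(-102\right) 201 = 382500 \cdot 201 = 76882500$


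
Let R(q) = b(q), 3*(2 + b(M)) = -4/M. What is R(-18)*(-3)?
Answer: 52/9 ≈ 5.7778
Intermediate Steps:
b(M) = -2 - 4/(3*M) (b(M) = -2 + (-4/M)/3 = -2 - 4/(3*M))
R(q) = -2 - 4/(3*q)
R(-18)*(-3) = (-2 - 4/3/(-18))*(-3) = (-2 - 4/3*(-1/18))*(-3) = (-2 + 2/27)*(-3) = -52/27*(-3) = 52/9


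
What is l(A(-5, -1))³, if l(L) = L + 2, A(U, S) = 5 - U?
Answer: 1728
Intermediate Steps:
l(L) = 2 + L
l(A(-5, -1))³ = (2 + (5 - 1*(-5)))³ = (2 + (5 + 5))³ = (2 + 10)³ = 12³ = 1728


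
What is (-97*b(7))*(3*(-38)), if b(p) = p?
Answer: 77406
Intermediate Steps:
(-97*b(7))*(3*(-38)) = (-97*7)*(3*(-38)) = -679*(-114) = 77406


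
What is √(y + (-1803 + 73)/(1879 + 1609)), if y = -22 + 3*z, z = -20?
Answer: I*√15682157/436 ≈ 9.0827*I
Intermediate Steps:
y = -82 (y = -22 + 3*(-20) = -22 - 60 = -82)
√(y + (-1803 + 73)/(1879 + 1609)) = √(-82 + (-1803 + 73)/(1879 + 1609)) = √(-82 - 1730/3488) = √(-82 - 1730*1/3488) = √(-82 - 865/1744) = √(-143873/1744) = I*√15682157/436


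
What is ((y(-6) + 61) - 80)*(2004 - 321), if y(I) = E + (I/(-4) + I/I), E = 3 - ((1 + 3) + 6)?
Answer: -79101/2 ≈ -39551.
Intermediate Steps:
E = -7 (E = 3 - (4 + 6) = 3 - 1*10 = 3 - 10 = -7)
y(I) = -6 - I/4 (y(I) = -7 + (I/(-4) + I/I) = -7 + (I*(-¼) + 1) = -7 + (-I/4 + 1) = -7 + (1 - I/4) = -6 - I/4)
((y(-6) + 61) - 80)*(2004 - 321) = (((-6 - ¼*(-6)) + 61) - 80)*(2004 - 321) = (((-6 + 3/2) + 61) - 80)*1683 = ((-9/2 + 61) - 80)*1683 = (113/2 - 80)*1683 = -47/2*1683 = -79101/2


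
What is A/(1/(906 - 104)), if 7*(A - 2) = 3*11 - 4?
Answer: 34486/7 ≈ 4926.6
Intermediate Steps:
A = 43/7 (A = 2 + (3*11 - 4)/7 = 2 + (33 - 4)/7 = 2 + (⅐)*29 = 2 + 29/7 = 43/7 ≈ 6.1429)
A/(1/(906 - 104)) = 43/(7*(1/(906 - 104))) = 43/(7*(1/802)) = (43/7)*802 = 34486/7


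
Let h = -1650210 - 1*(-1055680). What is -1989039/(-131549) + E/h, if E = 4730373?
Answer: 560267518893/78209826970 ≈ 7.1636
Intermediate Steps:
h = -594530 (h = -1650210 + 1055680 = -594530)
-1989039/(-131549) + E/h = -1989039/(-131549) + 4730373/(-594530) = -1989039*(-1/131549) + 4730373*(-1/594530) = 1989039/131549 - 4730373/594530 = 560267518893/78209826970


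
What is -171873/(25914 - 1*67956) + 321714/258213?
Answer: 8113401/1521058 ≈ 5.3341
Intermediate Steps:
-171873/(25914 - 1*67956) + 321714/258213 = -171873/(25914 - 67956) + 321714*(1/258213) = -171873/(-42042) + 1758/1411 = -171873*(-1/42042) + 1758/1411 = 4407/1078 + 1758/1411 = 8113401/1521058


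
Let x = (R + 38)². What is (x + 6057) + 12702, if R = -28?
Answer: 18859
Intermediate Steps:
x = 100 (x = (-28 + 38)² = 10² = 100)
(x + 6057) + 12702 = (100 + 6057) + 12702 = 6157 + 12702 = 18859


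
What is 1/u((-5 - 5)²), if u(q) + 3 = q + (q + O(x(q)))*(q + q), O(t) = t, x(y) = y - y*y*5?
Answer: -1/9959903 ≈ -1.0040e-7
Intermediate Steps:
x(y) = y - 5*y² (x(y) = y - y²*5 = y - 5*y²)
u(q) = -3 + q + 2*q*(q + q*(1 - 5*q)) (u(q) = -3 + (q + (q + q*(1 - 5*q))*(q + q)) = -3 + (q + (q + q*(1 - 5*q))*(2*q)) = -3 + (q + 2*q*(q + q*(1 - 5*q))) = -3 + q + 2*q*(q + q*(1 - 5*q)))
1/u((-5 - 5)²) = 1/(-3 + (-5 - 5)² - 10*(-5 - 5)⁶ + 4*((-5 - 5)²)²) = 1/(-3 + (-10)² - 10*((-10)²)³ + 4*((-10)²)²) = 1/(-3 + 100 - 10*100³ + 4*100²) = 1/(-3 + 100 - 10*1000000 + 4*10000) = 1/(-3 + 100 - 10000000 + 40000) = 1/(-9959903) = -1/9959903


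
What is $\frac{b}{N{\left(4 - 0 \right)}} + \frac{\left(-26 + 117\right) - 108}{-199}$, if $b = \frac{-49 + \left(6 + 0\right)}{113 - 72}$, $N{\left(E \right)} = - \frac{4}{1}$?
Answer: $\frac{11345}{32636} \approx 0.34762$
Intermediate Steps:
$N{\left(E \right)} = -4$ ($N{\left(E \right)} = \left(-4\right) 1 = -4$)
$b = - \frac{43}{41}$ ($b = \frac{-49 + 6}{41} = \left(-43\right) \frac{1}{41} = - \frac{43}{41} \approx -1.0488$)
$\frac{b}{N{\left(4 - 0 \right)}} + \frac{\left(-26 + 117\right) - 108}{-199} = - \frac{43}{41 \left(-4\right)} + \frac{\left(-26 + 117\right) - 108}{-199} = \left(- \frac{43}{41}\right) \left(- \frac{1}{4}\right) + \left(91 - 108\right) \left(- \frac{1}{199}\right) = \frac{43}{164} - - \frac{17}{199} = \frac{43}{164} + \frac{17}{199} = \frac{11345}{32636}$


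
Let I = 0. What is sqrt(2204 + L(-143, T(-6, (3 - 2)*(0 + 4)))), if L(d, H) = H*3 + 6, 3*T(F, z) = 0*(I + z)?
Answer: sqrt(2210) ≈ 47.011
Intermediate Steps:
T(F, z) = 0 (T(F, z) = (0*(0 + z))/3 = (0*z)/3 = (1/3)*0 = 0)
L(d, H) = 6 + 3*H (L(d, H) = 3*H + 6 = 6 + 3*H)
sqrt(2204 + L(-143, T(-6, (3 - 2)*(0 + 4)))) = sqrt(2204 + (6 + 3*0)) = sqrt(2204 + (6 + 0)) = sqrt(2204 + 6) = sqrt(2210)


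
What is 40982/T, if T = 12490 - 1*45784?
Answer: -661/537 ≈ -1.2309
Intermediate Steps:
T = -33294 (T = 12490 - 45784 = -33294)
40982/T = 40982/(-33294) = 40982*(-1/33294) = -661/537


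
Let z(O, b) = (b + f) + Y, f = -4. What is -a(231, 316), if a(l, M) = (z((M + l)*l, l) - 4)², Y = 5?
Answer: -51984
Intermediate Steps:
z(O, b) = 1 + b (z(O, b) = (b - 4) + 5 = (-4 + b) + 5 = 1 + b)
a(l, M) = (-3 + l)² (a(l, M) = ((1 + l) - 4)² = (-3 + l)²)
-a(231, 316) = -(-3 + 231)² = -1*228² = -1*51984 = -51984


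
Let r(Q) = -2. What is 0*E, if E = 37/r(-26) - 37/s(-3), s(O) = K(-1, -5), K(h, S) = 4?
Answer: 0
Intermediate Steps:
s(O) = 4
E = -111/4 (E = 37/(-2) - 37/4 = 37*(-½) - 37*¼ = -37/2 - 37/4 = -111/4 ≈ -27.750)
0*E = 0*(-111/4) = 0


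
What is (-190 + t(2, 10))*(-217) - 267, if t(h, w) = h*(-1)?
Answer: 41397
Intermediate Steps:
t(h, w) = -h
(-190 + t(2, 10))*(-217) - 267 = (-190 - 1*2)*(-217) - 267 = (-190 - 2)*(-217) - 267 = -192*(-217) - 267 = 41664 - 267 = 41397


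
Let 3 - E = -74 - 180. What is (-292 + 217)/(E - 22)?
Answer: -15/47 ≈ -0.31915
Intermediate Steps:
E = 257 (E = 3 - (-74 - 180) = 3 - 1*(-254) = 3 + 254 = 257)
(-292 + 217)/(E - 22) = (-292 + 217)/(257 - 22) = -75/235 = -75*1/235 = -15/47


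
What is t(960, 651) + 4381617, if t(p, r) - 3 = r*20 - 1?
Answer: 4394639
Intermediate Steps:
t(p, r) = 2 + 20*r (t(p, r) = 3 + (r*20 - 1) = 3 + (20*r - 1) = 3 + (-1 + 20*r) = 2 + 20*r)
t(960, 651) + 4381617 = (2 + 20*651) + 4381617 = (2 + 13020) + 4381617 = 13022 + 4381617 = 4394639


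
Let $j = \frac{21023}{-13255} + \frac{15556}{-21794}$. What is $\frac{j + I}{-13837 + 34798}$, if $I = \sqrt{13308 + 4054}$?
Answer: $- \frac{332185021}{3027601285335} + \frac{\sqrt{17362}}{20961} \approx 0.0061765$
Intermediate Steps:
$I = \sqrt{17362} \approx 131.76$
$j = - \frac{332185021}{144439735}$ ($j = 21023 \left(- \frac{1}{13255}\right) + 15556 \left(- \frac{1}{21794}\right) = - \frac{21023}{13255} - \frac{7778}{10897} = - \frac{332185021}{144439735} \approx -2.2998$)
$\frac{j + I}{-13837 + 34798} = \frac{- \frac{332185021}{144439735} + \sqrt{17362}}{-13837 + 34798} = \frac{- \frac{332185021}{144439735} + \sqrt{17362}}{20961} = \left(- \frac{332185021}{144439735} + \sqrt{17362}\right) \frac{1}{20961} = - \frac{332185021}{3027601285335} + \frac{\sqrt{17362}}{20961}$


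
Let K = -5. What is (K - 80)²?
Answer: 7225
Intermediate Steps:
(K - 80)² = (-5 - 80)² = (-85)² = 7225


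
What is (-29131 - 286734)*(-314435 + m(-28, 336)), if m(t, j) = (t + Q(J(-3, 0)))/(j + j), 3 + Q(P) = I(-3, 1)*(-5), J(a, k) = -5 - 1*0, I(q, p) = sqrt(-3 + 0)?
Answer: 66742385368615/672 + 1579325*I*sqrt(3)/672 ≈ 9.9319e+10 + 4070.6*I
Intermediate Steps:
I(q, p) = I*sqrt(3) (I(q, p) = sqrt(-3) = I*sqrt(3))
J(a, k) = -5 (J(a, k) = -5 + 0 = -5)
Q(P) = -3 - 5*I*sqrt(3) (Q(P) = -3 + (I*sqrt(3))*(-5) = -3 - 5*I*sqrt(3))
m(t, j) = (-3 + t - 5*I*sqrt(3))/(2*j) (m(t, j) = (t + (-3 - 5*I*sqrt(3)))/(j + j) = (-3 + t - 5*I*sqrt(3))/((2*j)) = (-3 + t - 5*I*sqrt(3))*(1/(2*j)) = (-3 + t - 5*I*sqrt(3))/(2*j))
(-29131 - 286734)*(-314435 + m(-28, 336)) = (-29131 - 286734)*(-314435 + (1/2)*(-3 - 28 - 5*I*sqrt(3))/336) = -315865*(-314435 + (1/2)*(1/336)*(-31 - 5*I*sqrt(3))) = -315865*(-314435 + (-31/672 - 5*I*sqrt(3)/672)) = -315865*(-211300351/672 - 5*I*sqrt(3)/672) = 66742385368615/672 + 1579325*I*sqrt(3)/672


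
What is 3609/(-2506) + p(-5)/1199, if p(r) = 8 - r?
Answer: -4294613/3004694 ≈ -1.4293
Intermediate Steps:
3609/(-2506) + p(-5)/1199 = 3609/(-2506) + (8 - 1*(-5))/1199 = 3609*(-1/2506) + (8 + 5)*(1/1199) = -3609/2506 + 13*(1/1199) = -3609/2506 + 13/1199 = -4294613/3004694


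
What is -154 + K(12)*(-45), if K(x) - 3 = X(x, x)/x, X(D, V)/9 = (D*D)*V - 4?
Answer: -58474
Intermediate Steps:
X(D, V) = -36 + 9*V*D**2 (X(D, V) = 9*((D*D)*V - 4) = 9*(D**2*V - 4) = 9*(V*D**2 - 4) = 9*(-4 + V*D**2) = -36 + 9*V*D**2)
K(x) = 3 + (-36 + 9*x**3)/x (K(x) = 3 + (-36 + 9*x*x**2)/x = 3 + (-36 + 9*x**3)/x)
-154 + K(12)*(-45) = -154 + (3 - 36/12 + 9*12**2)*(-45) = -154 + (3 - 36*1/12 + 9*144)*(-45) = -154 + (3 - 3 + 1296)*(-45) = -154 + 1296*(-45) = -154 - 58320 = -58474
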